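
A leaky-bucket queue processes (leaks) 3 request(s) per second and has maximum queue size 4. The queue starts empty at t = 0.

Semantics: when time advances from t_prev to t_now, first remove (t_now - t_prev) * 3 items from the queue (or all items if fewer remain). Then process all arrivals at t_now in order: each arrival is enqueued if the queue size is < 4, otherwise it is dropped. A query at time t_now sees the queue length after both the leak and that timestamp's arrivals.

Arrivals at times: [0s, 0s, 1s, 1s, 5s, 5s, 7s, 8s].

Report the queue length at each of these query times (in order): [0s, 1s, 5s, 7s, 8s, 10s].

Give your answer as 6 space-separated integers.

Answer: 2 2 2 1 1 0

Derivation:
Queue lengths at query times:
  query t=0s: backlog = 2
  query t=1s: backlog = 2
  query t=5s: backlog = 2
  query t=7s: backlog = 1
  query t=8s: backlog = 1
  query t=10s: backlog = 0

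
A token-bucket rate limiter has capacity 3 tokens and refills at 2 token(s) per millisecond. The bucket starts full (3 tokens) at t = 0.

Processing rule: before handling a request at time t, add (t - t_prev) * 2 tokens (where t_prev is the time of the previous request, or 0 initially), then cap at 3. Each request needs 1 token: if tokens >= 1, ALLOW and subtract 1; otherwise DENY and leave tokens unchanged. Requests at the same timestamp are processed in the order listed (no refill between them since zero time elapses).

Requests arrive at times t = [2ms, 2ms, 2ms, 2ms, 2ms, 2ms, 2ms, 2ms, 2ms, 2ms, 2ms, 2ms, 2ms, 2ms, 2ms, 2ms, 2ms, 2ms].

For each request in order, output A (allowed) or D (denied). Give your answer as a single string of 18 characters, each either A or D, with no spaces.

Answer: AAADDDDDDDDDDDDDDD

Derivation:
Simulating step by step:
  req#1 t=2ms: ALLOW
  req#2 t=2ms: ALLOW
  req#3 t=2ms: ALLOW
  req#4 t=2ms: DENY
  req#5 t=2ms: DENY
  req#6 t=2ms: DENY
  req#7 t=2ms: DENY
  req#8 t=2ms: DENY
  req#9 t=2ms: DENY
  req#10 t=2ms: DENY
  req#11 t=2ms: DENY
  req#12 t=2ms: DENY
  req#13 t=2ms: DENY
  req#14 t=2ms: DENY
  req#15 t=2ms: DENY
  req#16 t=2ms: DENY
  req#17 t=2ms: DENY
  req#18 t=2ms: DENY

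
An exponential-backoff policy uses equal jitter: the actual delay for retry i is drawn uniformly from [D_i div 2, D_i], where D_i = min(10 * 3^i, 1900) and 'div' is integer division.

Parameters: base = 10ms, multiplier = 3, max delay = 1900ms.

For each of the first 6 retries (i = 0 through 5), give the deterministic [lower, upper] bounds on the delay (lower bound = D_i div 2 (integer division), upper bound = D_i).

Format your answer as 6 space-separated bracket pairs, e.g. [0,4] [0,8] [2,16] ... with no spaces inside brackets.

Answer: [5,10] [15,30] [45,90] [135,270] [405,810] [950,1900]

Derivation:
Computing bounds per retry:
  i=0: D_i=min(10*3^0,1900)=10, bounds=[5,10]
  i=1: D_i=min(10*3^1,1900)=30, bounds=[15,30]
  i=2: D_i=min(10*3^2,1900)=90, bounds=[45,90]
  i=3: D_i=min(10*3^3,1900)=270, bounds=[135,270]
  i=4: D_i=min(10*3^4,1900)=810, bounds=[405,810]
  i=5: D_i=min(10*3^5,1900)=1900, bounds=[950,1900]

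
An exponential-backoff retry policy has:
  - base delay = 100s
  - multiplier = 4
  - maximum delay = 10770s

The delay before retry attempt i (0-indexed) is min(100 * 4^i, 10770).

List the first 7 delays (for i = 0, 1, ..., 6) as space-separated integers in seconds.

Computing each delay:
  i=0: min(100*4^0, 10770) = 100
  i=1: min(100*4^1, 10770) = 400
  i=2: min(100*4^2, 10770) = 1600
  i=3: min(100*4^3, 10770) = 6400
  i=4: min(100*4^4, 10770) = 10770
  i=5: min(100*4^5, 10770) = 10770
  i=6: min(100*4^6, 10770) = 10770

Answer: 100 400 1600 6400 10770 10770 10770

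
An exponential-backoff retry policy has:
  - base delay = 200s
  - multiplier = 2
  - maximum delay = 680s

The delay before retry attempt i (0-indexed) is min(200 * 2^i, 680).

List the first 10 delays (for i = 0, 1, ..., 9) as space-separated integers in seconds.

Computing each delay:
  i=0: min(200*2^0, 680) = 200
  i=1: min(200*2^1, 680) = 400
  i=2: min(200*2^2, 680) = 680
  i=3: min(200*2^3, 680) = 680
  i=4: min(200*2^4, 680) = 680
  i=5: min(200*2^5, 680) = 680
  i=6: min(200*2^6, 680) = 680
  i=7: min(200*2^7, 680) = 680
  i=8: min(200*2^8, 680) = 680
  i=9: min(200*2^9, 680) = 680

Answer: 200 400 680 680 680 680 680 680 680 680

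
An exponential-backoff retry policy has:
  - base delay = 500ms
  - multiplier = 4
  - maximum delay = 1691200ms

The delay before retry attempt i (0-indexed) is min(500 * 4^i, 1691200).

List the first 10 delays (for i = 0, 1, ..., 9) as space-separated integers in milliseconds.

Computing each delay:
  i=0: min(500*4^0, 1691200) = 500
  i=1: min(500*4^1, 1691200) = 2000
  i=2: min(500*4^2, 1691200) = 8000
  i=3: min(500*4^3, 1691200) = 32000
  i=4: min(500*4^4, 1691200) = 128000
  i=5: min(500*4^5, 1691200) = 512000
  i=6: min(500*4^6, 1691200) = 1691200
  i=7: min(500*4^7, 1691200) = 1691200
  i=8: min(500*4^8, 1691200) = 1691200
  i=9: min(500*4^9, 1691200) = 1691200

Answer: 500 2000 8000 32000 128000 512000 1691200 1691200 1691200 1691200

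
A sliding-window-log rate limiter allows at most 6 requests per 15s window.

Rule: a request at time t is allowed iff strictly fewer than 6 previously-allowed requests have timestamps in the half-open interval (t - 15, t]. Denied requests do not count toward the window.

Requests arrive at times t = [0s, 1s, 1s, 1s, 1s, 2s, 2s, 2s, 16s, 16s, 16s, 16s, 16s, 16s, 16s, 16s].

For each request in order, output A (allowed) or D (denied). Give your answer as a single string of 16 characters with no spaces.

Answer: AAAAAADDAAAAADDD

Derivation:
Tracking allowed requests in the window:
  req#1 t=0s: ALLOW
  req#2 t=1s: ALLOW
  req#3 t=1s: ALLOW
  req#4 t=1s: ALLOW
  req#5 t=1s: ALLOW
  req#6 t=2s: ALLOW
  req#7 t=2s: DENY
  req#8 t=2s: DENY
  req#9 t=16s: ALLOW
  req#10 t=16s: ALLOW
  req#11 t=16s: ALLOW
  req#12 t=16s: ALLOW
  req#13 t=16s: ALLOW
  req#14 t=16s: DENY
  req#15 t=16s: DENY
  req#16 t=16s: DENY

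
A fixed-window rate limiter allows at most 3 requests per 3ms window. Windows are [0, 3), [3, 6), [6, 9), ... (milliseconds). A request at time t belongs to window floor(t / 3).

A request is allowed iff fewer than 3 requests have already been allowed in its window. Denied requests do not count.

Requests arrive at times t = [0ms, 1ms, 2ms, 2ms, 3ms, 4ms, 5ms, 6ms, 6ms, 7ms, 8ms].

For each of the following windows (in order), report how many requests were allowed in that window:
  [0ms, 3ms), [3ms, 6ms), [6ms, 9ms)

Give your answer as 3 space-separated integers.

Answer: 3 3 3

Derivation:
Processing requests:
  req#1 t=0ms (window 0): ALLOW
  req#2 t=1ms (window 0): ALLOW
  req#3 t=2ms (window 0): ALLOW
  req#4 t=2ms (window 0): DENY
  req#5 t=3ms (window 1): ALLOW
  req#6 t=4ms (window 1): ALLOW
  req#7 t=5ms (window 1): ALLOW
  req#8 t=6ms (window 2): ALLOW
  req#9 t=6ms (window 2): ALLOW
  req#10 t=7ms (window 2): ALLOW
  req#11 t=8ms (window 2): DENY

Allowed counts by window: 3 3 3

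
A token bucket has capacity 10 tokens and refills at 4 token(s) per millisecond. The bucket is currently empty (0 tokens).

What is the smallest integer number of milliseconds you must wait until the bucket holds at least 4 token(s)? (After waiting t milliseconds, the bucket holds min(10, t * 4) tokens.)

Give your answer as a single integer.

Need t * 4 >= 4, so t >= 4/4.
Smallest integer t = ceil(4/4) = 1.

Answer: 1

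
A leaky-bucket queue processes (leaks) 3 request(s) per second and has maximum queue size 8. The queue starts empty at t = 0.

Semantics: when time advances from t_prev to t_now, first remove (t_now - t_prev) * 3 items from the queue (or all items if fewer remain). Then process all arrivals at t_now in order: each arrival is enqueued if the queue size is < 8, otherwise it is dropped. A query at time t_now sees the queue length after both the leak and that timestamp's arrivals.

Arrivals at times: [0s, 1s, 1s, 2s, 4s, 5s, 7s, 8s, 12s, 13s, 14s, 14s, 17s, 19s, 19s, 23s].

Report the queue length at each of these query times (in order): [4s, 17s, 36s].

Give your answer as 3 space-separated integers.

Answer: 1 1 0

Derivation:
Queue lengths at query times:
  query t=4s: backlog = 1
  query t=17s: backlog = 1
  query t=36s: backlog = 0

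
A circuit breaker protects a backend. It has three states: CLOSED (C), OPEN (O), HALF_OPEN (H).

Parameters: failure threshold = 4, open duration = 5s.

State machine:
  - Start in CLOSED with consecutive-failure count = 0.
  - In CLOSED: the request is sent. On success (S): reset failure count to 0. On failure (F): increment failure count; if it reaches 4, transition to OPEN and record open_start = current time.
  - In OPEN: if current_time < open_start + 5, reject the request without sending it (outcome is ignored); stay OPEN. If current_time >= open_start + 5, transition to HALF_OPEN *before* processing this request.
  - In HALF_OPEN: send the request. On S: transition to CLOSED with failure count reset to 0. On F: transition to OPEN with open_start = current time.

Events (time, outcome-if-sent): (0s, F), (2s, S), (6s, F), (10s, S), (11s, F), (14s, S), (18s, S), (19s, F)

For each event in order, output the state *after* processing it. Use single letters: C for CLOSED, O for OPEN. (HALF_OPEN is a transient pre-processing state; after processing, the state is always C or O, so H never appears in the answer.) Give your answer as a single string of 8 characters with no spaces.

State after each event:
  event#1 t=0s outcome=F: state=CLOSED
  event#2 t=2s outcome=S: state=CLOSED
  event#3 t=6s outcome=F: state=CLOSED
  event#4 t=10s outcome=S: state=CLOSED
  event#5 t=11s outcome=F: state=CLOSED
  event#6 t=14s outcome=S: state=CLOSED
  event#7 t=18s outcome=S: state=CLOSED
  event#8 t=19s outcome=F: state=CLOSED

Answer: CCCCCCCC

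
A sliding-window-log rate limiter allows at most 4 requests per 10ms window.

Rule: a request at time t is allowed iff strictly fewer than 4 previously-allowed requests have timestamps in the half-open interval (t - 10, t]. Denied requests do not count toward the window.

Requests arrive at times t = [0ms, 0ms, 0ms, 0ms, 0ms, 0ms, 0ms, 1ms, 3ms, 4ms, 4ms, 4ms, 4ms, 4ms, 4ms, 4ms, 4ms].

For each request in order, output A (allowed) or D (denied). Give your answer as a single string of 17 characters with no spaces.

Tracking allowed requests in the window:
  req#1 t=0ms: ALLOW
  req#2 t=0ms: ALLOW
  req#3 t=0ms: ALLOW
  req#4 t=0ms: ALLOW
  req#5 t=0ms: DENY
  req#6 t=0ms: DENY
  req#7 t=0ms: DENY
  req#8 t=1ms: DENY
  req#9 t=3ms: DENY
  req#10 t=4ms: DENY
  req#11 t=4ms: DENY
  req#12 t=4ms: DENY
  req#13 t=4ms: DENY
  req#14 t=4ms: DENY
  req#15 t=4ms: DENY
  req#16 t=4ms: DENY
  req#17 t=4ms: DENY

Answer: AAAADDDDDDDDDDDDD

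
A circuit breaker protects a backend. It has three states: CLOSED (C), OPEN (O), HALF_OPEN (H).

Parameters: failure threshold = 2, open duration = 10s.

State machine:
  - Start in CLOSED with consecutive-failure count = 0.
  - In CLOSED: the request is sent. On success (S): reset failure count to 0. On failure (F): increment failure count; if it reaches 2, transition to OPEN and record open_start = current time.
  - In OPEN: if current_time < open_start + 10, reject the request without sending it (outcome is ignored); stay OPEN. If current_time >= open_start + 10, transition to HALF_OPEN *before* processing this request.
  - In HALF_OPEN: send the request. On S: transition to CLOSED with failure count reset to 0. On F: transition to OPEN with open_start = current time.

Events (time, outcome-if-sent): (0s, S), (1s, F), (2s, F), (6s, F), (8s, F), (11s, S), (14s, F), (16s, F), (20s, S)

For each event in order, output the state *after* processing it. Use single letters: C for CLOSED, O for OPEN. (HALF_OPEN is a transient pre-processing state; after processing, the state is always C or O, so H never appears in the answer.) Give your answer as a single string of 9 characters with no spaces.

State after each event:
  event#1 t=0s outcome=S: state=CLOSED
  event#2 t=1s outcome=F: state=CLOSED
  event#3 t=2s outcome=F: state=OPEN
  event#4 t=6s outcome=F: state=OPEN
  event#5 t=8s outcome=F: state=OPEN
  event#6 t=11s outcome=S: state=OPEN
  event#7 t=14s outcome=F: state=OPEN
  event#8 t=16s outcome=F: state=OPEN
  event#9 t=20s outcome=S: state=OPEN

Answer: CCOOOOOOO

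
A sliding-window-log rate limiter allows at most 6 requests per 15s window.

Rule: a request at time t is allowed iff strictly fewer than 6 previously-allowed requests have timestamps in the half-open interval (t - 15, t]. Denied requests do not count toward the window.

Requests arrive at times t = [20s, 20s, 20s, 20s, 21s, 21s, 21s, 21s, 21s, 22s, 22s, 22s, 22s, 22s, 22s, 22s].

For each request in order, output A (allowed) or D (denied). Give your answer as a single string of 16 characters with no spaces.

Tracking allowed requests in the window:
  req#1 t=20s: ALLOW
  req#2 t=20s: ALLOW
  req#3 t=20s: ALLOW
  req#4 t=20s: ALLOW
  req#5 t=21s: ALLOW
  req#6 t=21s: ALLOW
  req#7 t=21s: DENY
  req#8 t=21s: DENY
  req#9 t=21s: DENY
  req#10 t=22s: DENY
  req#11 t=22s: DENY
  req#12 t=22s: DENY
  req#13 t=22s: DENY
  req#14 t=22s: DENY
  req#15 t=22s: DENY
  req#16 t=22s: DENY

Answer: AAAAAADDDDDDDDDD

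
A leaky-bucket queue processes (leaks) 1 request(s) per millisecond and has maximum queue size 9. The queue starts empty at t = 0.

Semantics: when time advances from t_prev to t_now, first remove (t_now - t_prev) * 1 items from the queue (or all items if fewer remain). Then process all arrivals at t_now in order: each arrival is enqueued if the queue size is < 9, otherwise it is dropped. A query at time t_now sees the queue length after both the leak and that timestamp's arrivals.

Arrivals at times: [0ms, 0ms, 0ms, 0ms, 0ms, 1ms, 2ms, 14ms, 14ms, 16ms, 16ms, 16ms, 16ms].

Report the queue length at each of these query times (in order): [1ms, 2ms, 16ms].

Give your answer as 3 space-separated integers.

Queue lengths at query times:
  query t=1ms: backlog = 5
  query t=2ms: backlog = 5
  query t=16ms: backlog = 4

Answer: 5 5 4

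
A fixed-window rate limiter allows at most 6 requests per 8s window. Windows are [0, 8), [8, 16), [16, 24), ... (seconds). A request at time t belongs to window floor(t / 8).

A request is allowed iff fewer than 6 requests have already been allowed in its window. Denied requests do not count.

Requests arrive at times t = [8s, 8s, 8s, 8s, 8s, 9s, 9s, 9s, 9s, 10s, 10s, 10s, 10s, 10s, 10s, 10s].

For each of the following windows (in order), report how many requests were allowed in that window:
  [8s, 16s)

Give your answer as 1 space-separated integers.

Processing requests:
  req#1 t=8s (window 1): ALLOW
  req#2 t=8s (window 1): ALLOW
  req#3 t=8s (window 1): ALLOW
  req#4 t=8s (window 1): ALLOW
  req#5 t=8s (window 1): ALLOW
  req#6 t=9s (window 1): ALLOW
  req#7 t=9s (window 1): DENY
  req#8 t=9s (window 1): DENY
  req#9 t=9s (window 1): DENY
  req#10 t=10s (window 1): DENY
  req#11 t=10s (window 1): DENY
  req#12 t=10s (window 1): DENY
  req#13 t=10s (window 1): DENY
  req#14 t=10s (window 1): DENY
  req#15 t=10s (window 1): DENY
  req#16 t=10s (window 1): DENY

Allowed counts by window: 6

Answer: 6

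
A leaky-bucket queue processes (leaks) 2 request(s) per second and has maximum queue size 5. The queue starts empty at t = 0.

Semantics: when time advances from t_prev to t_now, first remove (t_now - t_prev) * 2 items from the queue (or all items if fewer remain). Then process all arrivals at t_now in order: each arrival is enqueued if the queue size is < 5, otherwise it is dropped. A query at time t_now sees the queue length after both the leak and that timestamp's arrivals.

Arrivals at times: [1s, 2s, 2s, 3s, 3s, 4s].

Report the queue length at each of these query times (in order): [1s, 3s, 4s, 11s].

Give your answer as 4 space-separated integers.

Queue lengths at query times:
  query t=1s: backlog = 1
  query t=3s: backlog = 2
  query t=4s: backlog = 1
  query t=11s: backlog = 0

Answer: 1 2 1 0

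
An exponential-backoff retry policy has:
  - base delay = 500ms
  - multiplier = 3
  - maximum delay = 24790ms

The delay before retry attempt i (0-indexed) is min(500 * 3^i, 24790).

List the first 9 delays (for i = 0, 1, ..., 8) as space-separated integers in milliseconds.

Answer: 500 1500 4500 13500 24790 24790 24790 24790 24790

Derivation:
Computing each delay:
  i=0: min(500*3^0, 24790) = 500
  i=1: min(500*3^1, 24790) = 1500
  i=2: min(500*3^2, 24790) = 4500
  i=3: min(500*3^3, 24790) = 13500
  i=4: min(500*3^4, 24790) = 24790
  i=5: min(500*3^5, 24790) = 24790
  i=6: min(500*3^6, 24790) = 24790
  i=7: min(500*3^7, 24790) = 24790
  i=8: min(500*3^8, 24790) = 24790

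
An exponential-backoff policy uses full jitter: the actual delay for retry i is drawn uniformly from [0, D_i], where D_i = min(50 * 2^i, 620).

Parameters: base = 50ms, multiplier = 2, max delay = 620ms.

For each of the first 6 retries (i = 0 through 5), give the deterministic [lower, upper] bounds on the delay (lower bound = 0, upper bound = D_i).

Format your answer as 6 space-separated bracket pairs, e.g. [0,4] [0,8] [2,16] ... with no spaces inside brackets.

Computing bounds per retry:
  i=0: D_i=min(50*2^0,620)=50, bounds=[0,50]
  i=1: D_i=min(50*2^1,620)=100, bounds=[0,100]
  i=2: D_i=min(50*2^2,620)=200, bounds=[0,200]
  i=3: D_i=min(50*2^3,620)=400, bounds=[0,400]
  i=4: D_i=min(50*2^4,620)=620, bounds=[0,620]
  i=5: D_i=min(50*2^5,620)=620, bounds=[0,620]

Answer: [0,50] [0,100] [0,200] [0,400] [0,620] [0,620]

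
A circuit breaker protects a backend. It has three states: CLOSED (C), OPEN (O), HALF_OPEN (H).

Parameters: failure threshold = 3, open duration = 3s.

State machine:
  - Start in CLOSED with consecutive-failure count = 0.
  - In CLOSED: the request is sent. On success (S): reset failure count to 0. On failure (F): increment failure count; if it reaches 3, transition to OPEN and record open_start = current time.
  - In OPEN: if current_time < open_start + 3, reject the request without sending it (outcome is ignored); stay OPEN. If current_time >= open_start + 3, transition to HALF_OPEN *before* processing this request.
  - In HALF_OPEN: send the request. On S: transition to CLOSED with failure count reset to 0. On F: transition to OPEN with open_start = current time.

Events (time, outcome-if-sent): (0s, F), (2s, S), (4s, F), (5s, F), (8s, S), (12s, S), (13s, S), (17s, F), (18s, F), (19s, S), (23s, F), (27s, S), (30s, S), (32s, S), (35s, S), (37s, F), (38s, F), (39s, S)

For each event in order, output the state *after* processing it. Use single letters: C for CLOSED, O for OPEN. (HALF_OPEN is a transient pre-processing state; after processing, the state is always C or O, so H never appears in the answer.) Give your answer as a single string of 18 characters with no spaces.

State after each event:
  event#1 t=0s outcome=F: state=CLOSED
  event#2 t=2s outcome=S: state=CLOSED
  event#3 t=4s outcome=F: state=CLOSED
  event#4 t=5s outcome=F: state=CLOSED
  event#5 t=8s outcome=S: state=CLOSED
  event#6 t=12s outcome=S: state=CLOSED
  event#7 t=13s outcome=S: state=CLOSED
  event#8 t=17s outcome=F: state=CLOSED
  event#9 t=18s outcome=F: state=CLOSED
  event#10 t=19s outcome=S: state=CLOSED
  event#11 t=23s outcome=F: state=CLOSED
  event#12 t=27s outcome=S: state=CLOSED
  event#13 t=30s outcome=S: state=CLOSED
  event#14 t=32s outcome=S: state=CLOSED
  event#15 t=35s outcome=S: state=CLOSED
  event#16 t=37s outcome=F: state=CLOSED
  event#17 t=38s outcome=F: state=CLOSED
  event#18 t=39s outcome=S: state=CLOSED

Answer: CCCCCCCCCCCCCCCCCC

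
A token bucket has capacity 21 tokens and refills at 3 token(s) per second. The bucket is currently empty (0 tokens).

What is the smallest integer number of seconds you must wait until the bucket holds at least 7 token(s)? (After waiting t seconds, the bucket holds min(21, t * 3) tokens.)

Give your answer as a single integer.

Need t * 3 >= 7, so t >= 7/3.
Smallest integer t = ceil(7/3) = 3.

Answer: 3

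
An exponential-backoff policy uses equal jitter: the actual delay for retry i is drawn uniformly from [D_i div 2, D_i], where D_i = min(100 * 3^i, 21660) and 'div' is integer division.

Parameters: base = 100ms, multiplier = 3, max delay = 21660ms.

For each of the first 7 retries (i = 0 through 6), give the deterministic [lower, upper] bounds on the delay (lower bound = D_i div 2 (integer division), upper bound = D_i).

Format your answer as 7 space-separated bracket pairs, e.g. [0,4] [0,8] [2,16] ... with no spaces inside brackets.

Answer: [50,100] [150,300] [450,900] [1350,2700] [4050,8100] [10830,21660] [10830,21660]

Derivation:
Computing bounds per retry:
  i=0: D_i=min(100*3^0,21660)=100, bounds=[50,100]
  i=1: D_i=min(100*3^1,21660)=300, bounds=[150,300]
  i=2: D_i=min(100*3^2,21660)=900, bounds=[450,900]
  i=3: D_i=min(100*3^3,21660)=2700, bounds=[1350,2700]
  i=4: D_i=min(100*3^4,21660)=8100, bounds=[4050,8100]
  i=5: D_i=min(100*3^5,21660)=21660, bounds=[10830,21660]
  i=6: D_i=min(100*3^6,21660)=21660, bounds=[10830,21660]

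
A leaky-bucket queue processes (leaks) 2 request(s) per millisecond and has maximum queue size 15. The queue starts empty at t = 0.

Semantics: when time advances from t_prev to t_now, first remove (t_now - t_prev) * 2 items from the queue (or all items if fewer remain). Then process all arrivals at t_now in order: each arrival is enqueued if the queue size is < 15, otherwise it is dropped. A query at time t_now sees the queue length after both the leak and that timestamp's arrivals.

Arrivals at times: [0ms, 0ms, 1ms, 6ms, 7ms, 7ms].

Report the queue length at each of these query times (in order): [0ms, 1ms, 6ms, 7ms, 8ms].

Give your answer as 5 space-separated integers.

Answer: 2 1 1 2 0

Derivation:
Queue lengths at query times:
  query t=0ms: backlog = 2
  query t=1ms: backlog = 1
  query t=6ms: backlog = 1
  query t=7ms: backlog = 2
  query t=8ms: backlog = 0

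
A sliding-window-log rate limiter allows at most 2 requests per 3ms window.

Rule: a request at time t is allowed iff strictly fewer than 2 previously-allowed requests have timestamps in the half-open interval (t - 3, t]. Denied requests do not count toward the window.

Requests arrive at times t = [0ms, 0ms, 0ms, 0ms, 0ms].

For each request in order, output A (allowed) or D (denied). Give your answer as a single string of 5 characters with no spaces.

Tracking allowed requests in the window:
  req#1 t=0ms: ALLOW
  req#2 t=0ms: ALLOW
  req#3 t=0ms: DENY
  req#4 t=0ms: DENY
  req#5 t=0ms: DENY

Answer: AADDD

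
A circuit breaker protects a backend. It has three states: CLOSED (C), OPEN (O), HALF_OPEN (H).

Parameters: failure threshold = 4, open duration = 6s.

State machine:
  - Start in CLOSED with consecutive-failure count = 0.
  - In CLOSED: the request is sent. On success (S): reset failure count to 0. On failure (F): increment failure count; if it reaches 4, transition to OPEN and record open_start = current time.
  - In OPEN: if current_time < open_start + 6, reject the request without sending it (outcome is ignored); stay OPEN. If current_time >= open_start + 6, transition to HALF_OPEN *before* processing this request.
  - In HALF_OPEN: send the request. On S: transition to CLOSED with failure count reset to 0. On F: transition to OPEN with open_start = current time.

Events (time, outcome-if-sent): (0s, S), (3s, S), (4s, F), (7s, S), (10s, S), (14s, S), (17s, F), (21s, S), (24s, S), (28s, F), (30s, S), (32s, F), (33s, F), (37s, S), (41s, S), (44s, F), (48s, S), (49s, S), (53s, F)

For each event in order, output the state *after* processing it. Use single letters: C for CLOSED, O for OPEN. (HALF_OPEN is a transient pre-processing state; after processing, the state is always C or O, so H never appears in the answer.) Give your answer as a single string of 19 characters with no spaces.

State after each event:
  event#1 t=0s outcome=S: state=CLOSED
  event#2 t=3s outcome=S: state=CLOSED
  event#3 t=4s outcome=F: state=CLOSED
  event#4 t=7s outcome=S: state=CLOSED
  event#5 t=10s outcome=S: state=CLOSED
  event#6 t=14s outcome=S: state=CLOSED
  event#7 t=17s outcome=F: state=CLOSED
  event#8 t=21s outcome=S: state=CLOSED
  event#9 t=24s outcome=S: state=CLOSED
  event#10 t=28s outcome=F: state=CLOSED
  event#11 t=30s outcome=S: state=CLOSED
  event#12 t=32s outcome=F: state=CLOSED
  event#13 t=33s outcome=F: state=CLOSED
  event#14 t=37s outcome=S: state=CLOSED
  event#15 t=41s outcome=S: state=CLOSED
  event#16 t=44s outcome=F: state=CLOSED
  event#17 t=48s outcome=S: state=CLOSED
  event#18 t=49s outcome=S: state=CLOSED
  event#19 t=53s outcome=F: state=CLOSED

Answer: CCCCCCCCCCCCCCCCCCC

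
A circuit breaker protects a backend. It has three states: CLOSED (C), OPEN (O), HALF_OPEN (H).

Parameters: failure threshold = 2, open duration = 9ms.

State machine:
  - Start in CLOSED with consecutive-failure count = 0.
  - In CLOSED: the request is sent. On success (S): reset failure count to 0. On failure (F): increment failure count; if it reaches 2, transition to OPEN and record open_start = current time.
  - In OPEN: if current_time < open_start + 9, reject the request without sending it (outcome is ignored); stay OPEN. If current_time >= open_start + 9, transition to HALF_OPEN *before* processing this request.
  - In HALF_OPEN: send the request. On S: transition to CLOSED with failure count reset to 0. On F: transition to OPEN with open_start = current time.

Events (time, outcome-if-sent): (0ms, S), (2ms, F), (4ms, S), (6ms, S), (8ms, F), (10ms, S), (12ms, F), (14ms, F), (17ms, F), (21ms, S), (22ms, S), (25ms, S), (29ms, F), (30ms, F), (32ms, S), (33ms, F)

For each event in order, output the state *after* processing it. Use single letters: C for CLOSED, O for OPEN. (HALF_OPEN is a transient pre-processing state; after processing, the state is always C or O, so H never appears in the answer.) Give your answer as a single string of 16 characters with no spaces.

Answer: CCCCCCCOOOOCCOOO

Derivation:
State after each event:
  event#1 t=0ms outcome=S: state=CLOSED
  event#2 t=2ms outcome=F: state=CLOSED
  event#3 t=4ms outcome=S: state=CLOSED
  event#4 t=6ms outcome=S: state=CLOSED
  event#5 t=8ms outcome=F: state=CLOSED
  event#6 t=10ms outcome=S: state=CLOSED
  event#7 t=12ms outcome=F: state=CLOSED
  event#8 t=14ms outcome=F: state=OPEN
  event#9 t=17ms outcome=F: state=OPEN
  event#10 t=21ms outcome=S: state=OPEN
  event#11 t=22ms outcome=S: state=OPEN
  event#12 t=25ms outcome=S: state=CLOSED
  event#13 t=29ms outcome=F: state=CLOSED
  event#14 t=30ms outcome=F: state=OPEN
  event#15 t=32ms outcome=S: state=OPEN
  event#16 t=33ms outcome=F: state=OPEN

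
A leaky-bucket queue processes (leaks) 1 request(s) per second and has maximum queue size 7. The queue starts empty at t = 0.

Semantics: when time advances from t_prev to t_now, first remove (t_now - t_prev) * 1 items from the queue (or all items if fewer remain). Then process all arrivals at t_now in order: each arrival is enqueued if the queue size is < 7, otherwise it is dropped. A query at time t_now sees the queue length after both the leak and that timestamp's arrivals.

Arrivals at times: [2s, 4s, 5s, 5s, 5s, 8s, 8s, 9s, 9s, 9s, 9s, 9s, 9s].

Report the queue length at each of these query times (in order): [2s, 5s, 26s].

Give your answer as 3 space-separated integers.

Answer: 1 3 0

Derivation:
Queue lengths at query times:
  query t=2s: backlog = 1
  query t=5s: backlog = 3
  query t=26s: backlog = 0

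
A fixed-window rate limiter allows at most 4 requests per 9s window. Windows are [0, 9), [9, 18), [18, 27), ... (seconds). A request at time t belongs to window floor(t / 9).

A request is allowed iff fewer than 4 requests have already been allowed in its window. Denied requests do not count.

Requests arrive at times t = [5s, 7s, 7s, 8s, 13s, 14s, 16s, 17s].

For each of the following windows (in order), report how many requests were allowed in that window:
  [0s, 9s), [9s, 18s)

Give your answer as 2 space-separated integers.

Processing requests:
  req#1 t=5s (window 0): ALLOW
  req#2 t=7s (window 0): ALLOW
  req#3 t=7s (window 0): ALLOW
  req#4 t=8s (window 0): ALLOW
  req#5 t=13s (window 1): ALLOW
  req#6 t=14s (window 1): ALLOW
  req#7 t=16s (window 1): ALLOW
  req#8 t=17s (window 1): ALLOW

Allowed counts by window: 4 4

Answer: 4 4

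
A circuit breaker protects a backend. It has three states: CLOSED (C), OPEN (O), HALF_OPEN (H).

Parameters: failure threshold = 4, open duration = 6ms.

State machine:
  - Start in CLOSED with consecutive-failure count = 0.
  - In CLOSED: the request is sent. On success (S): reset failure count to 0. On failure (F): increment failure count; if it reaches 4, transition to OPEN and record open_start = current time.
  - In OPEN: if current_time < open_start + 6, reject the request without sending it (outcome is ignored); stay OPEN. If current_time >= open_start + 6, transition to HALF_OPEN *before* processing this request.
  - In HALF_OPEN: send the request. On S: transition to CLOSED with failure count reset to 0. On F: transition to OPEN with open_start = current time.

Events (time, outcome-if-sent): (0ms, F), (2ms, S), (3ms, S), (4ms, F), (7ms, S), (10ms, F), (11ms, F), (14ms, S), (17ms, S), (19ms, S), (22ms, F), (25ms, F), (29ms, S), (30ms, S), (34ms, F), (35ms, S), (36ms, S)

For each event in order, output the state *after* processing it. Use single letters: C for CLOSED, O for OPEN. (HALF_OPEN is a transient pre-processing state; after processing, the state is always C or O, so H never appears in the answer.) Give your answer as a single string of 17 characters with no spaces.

State after each event:
  event#1 t=0ms outcome=F: state=CLOSED
  event#2 t=2ms outcome=S: state=CLOSED
  event#3 t=3ms outcome=S: state=CLOSED
  event#4 t=4ms outcome=F: state=CLOSED
  event#5 t=7ms outcome=S: state=CLOSED
  event#6 t=10ms outcome=F: state=CLOSED
  event#7 t=11ms outcome=F: state=CLOSED
  event#8 t=14ms outcome=S: state=CLOSED
  event#9 t=17ms outcome=S: state=CLOSED
  event#10 t=19ms outcome=S: state=CLOSED
  event#11 t=22ms outcome=F: state=CLOSED
  event#12 t=25ms outcome=F: state=CLOSED
  event#13 t=29ms outcome=S: state=CLOSED
  event#14 t=30ms outcome=S: state=CLOSED
  event#15 t=34ms outcome=F: state=CLOSED
  event#16 t=35ms outcome=S: state=CLOSED
  event#17 t=36ms outcome=S: state=CLOSED

Answer: CCCCCCCCCCCCCCCCC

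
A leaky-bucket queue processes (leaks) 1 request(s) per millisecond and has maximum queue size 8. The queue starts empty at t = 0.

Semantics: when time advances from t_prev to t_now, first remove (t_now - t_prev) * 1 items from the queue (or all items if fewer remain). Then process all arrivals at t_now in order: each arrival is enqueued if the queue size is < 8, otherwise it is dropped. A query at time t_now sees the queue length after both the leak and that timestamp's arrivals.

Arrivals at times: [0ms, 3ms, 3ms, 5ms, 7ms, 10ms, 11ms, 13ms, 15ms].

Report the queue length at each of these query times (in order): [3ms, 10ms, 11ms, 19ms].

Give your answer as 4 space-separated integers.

Answer: 2 1 1 0

Derivation:
Queue lengths at query times:
  query t=3ms: backlog = 2
  query t=10ms: backlog = 1
  query t=11ms: backlog = 1
  query t=19ms: backlog = 0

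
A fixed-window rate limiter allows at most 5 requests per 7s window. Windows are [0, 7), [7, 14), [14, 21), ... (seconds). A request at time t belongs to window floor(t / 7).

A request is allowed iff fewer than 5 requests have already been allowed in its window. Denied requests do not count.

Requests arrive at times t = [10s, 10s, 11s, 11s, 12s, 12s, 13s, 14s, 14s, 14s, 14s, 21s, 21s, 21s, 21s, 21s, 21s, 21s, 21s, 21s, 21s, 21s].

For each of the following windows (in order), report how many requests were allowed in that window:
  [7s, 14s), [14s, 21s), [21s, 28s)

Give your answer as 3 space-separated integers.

Processing requests:
  req#1 t=10s (window 1): ALLOW
  req#2 t=10s (window 1): ALLOW
  req#3 t=11s (window 1): ALLOW
  req#4 t=11s (window 1): ALLOW
  req#5 t=12s (window 1): ALLOW
  req#6 t=12s (window 1): DENY
  req#7 t=13s (window 1): DENY
  req#8 t=14s (window 2): ALLOW
  req#9 t=14s (window 2): ALLOW
  req#10 t=14s (window 2): ALLOW
  req#11 t=14s (window 2): ALLOW
  req#12 t=21s (window 3): ALLOW
  req#13 t=21s (window 3): ALLOW
  req#14 t=21s (window 3): ALLOW
  req#15 t=21s (window 3): ALLOW
  req#16 t=21s (window 3): ALLOW
  req#17 t=21s (window 3): DENY
  req#18 t=21s (window 3): DENY
  req#19 t=21s (window 3): DENY
  req#20 t=21s (window 3): DENY
  req#21 t=21s (window 3): DENY
  req#22 t=21s (window 3): DENY

Allowed counts by window: 5 4 5

Answer: 5 4 5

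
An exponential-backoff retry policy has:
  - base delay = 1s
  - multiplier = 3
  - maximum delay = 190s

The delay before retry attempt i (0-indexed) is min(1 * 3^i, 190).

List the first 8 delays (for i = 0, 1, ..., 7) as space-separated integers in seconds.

Computing each delay:
  i=0: min(1*3^0, 190) = 1
  i=1: min(1*3^1, 190) = 3
  i=2: min(1*3^2, 190) = 9
  i=3: min(1*3^3, 190) = 27
  i=4: min(1*3^4, 190) = 81
  i=5: min(1*3^5, 190) = 190
  i=6: min(1*3^6, 190) = 190
  i=7: min(1*3^7, 190) = 190

Answer: 1 3 9 27 81 190 190 190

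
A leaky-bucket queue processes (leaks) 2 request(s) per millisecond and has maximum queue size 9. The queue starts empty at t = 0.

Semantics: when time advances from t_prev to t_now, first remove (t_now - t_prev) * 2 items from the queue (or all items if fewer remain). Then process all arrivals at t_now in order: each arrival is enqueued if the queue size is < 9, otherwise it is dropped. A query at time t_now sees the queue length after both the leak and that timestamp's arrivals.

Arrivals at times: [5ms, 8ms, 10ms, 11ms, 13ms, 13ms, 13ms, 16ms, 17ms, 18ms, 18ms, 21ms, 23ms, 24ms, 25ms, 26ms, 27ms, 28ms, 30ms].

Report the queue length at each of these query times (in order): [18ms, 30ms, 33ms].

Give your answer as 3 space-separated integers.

Queue lengths at query times:
  query t=18ms: backlog = 2
  query t=30ms: backlog = 1
  query t=33ms: backlog = 0

Answer: 2 1 0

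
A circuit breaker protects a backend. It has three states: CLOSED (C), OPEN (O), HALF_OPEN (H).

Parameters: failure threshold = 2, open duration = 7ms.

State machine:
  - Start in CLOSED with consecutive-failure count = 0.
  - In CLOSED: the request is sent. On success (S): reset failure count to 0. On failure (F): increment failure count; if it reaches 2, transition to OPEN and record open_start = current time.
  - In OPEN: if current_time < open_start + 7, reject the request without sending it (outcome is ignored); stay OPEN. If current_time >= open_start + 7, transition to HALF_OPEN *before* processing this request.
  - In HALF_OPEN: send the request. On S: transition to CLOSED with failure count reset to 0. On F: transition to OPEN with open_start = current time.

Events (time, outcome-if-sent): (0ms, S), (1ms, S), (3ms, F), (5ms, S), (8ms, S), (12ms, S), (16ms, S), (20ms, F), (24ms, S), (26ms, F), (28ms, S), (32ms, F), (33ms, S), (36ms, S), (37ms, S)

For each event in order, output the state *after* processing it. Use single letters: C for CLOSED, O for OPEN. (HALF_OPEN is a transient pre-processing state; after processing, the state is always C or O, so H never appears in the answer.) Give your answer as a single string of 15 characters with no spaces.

State after each event:
  event#1 t=0ms outcome=S: state=CLOSED
  event#2 t=1ms outcome=S: state=CLOSED
  event#3 t=3ms outcome=F: state=CLOSED
  event#4 t=5ms outcome=S: state=CLOSED
  event#5 t=8ms outcome=S: state=CLOSED
  event#6 t=12ms outcome=S: state=CLOSED
  event#7 t=16ms outcome=S: state=CLOSED
  event#8 t=20ms outcome=F: state=CLOSED
  event#9 t=24ms outcome=S: state=CLOSED
  event#10 t=26ms outcome=F: state=CLOSED
  event#11 t=28ms outcome=S: state=CLOSED
  event#12 t=32ms outcome=F: state=CLOSED
  event#13 t=33ms outcome=S: state=CLOSED
  event#14 t=36ms outcome=S: state=CLOSED
  event#15 t=37ms outcome=S: state=CLOSED

Answer: CCCCCCCCCCCCCCC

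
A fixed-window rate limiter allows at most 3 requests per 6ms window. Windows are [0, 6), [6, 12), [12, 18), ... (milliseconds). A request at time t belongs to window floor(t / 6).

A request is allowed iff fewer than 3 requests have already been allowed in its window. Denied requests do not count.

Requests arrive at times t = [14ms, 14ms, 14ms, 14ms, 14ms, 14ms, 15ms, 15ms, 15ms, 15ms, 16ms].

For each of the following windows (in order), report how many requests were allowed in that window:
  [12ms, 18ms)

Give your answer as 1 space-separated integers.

Processing requests:
  req#1 t=14ms (window 2): ALLOW
  req#2 t=14ms (window 2): ALLOW
  req#3 t=14ms (window 2): ALLOW
  req#4 t=14ms (window 2): DENY
  req#5 t=14ms (window 2): DENY
  req#6 t=14ms (window 2): DENY
  req#7 t=15ms (window 2): DENY
  req#8 t=15ms (window 2): DENY
  req#9 t=15ms (window 2): DENY
  req#10 t=15ms (window 2): DENY
  req#11 t=16ms (window 2): DENY

Allowed counts by window: 3

Answer: 3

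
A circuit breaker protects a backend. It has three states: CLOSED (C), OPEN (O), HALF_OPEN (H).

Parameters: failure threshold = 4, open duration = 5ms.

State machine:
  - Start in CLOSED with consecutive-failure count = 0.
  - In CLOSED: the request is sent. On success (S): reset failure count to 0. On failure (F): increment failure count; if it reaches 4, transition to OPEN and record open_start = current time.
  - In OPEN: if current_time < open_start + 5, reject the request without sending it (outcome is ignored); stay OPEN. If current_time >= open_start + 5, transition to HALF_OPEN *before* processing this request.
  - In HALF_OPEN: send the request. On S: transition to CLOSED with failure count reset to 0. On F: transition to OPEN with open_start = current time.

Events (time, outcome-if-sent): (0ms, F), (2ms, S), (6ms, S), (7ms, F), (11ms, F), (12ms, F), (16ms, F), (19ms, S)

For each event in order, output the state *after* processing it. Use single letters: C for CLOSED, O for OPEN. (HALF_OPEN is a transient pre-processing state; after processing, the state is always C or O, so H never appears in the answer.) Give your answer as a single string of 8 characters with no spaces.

Answer: CCCCCCOO

Derivation:
State after each event:
  event#1 t=0ms outcome=F: state=CLOSED
  event#2 t=2ms outcome=S: state=CLOSED
  event#3 t=6ms outcome=S: state=CLOSED
  event#4 t=7ms outcome=F: state=CLOSED
  event#5 t=11ms outcome=F: state=CLOSED
  event#6 t=12ms outcome=F: state=CLOSED
  event#7 t=16ms outcome=F: state=OPEN
  event#8 t=19ms outcome=S: state=OPEN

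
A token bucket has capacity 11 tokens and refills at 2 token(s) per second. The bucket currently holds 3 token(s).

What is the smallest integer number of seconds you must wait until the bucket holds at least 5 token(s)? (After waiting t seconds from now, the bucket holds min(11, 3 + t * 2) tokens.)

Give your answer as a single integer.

Answer: 1

Derivation:
Need 3 + t * 2 >= 5, so t >= 2/2.
Smallest integer t = ceil(2/2) = 1.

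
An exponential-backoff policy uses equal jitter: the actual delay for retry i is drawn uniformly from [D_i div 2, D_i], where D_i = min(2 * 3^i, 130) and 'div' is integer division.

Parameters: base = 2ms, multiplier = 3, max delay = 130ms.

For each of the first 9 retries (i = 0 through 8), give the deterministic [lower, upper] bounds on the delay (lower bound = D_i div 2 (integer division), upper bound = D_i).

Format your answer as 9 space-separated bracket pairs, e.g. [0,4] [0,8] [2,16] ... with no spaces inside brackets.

Answer: [1,2] [3,6] [9,18] [27,54] [65,130] [65,130] [65,130] [65,130] [65,130]

Derivation:
Computing bounds per retry:
  i=0: D_i=min(2*3^0,130)=2, bounds=[1,2]
  i=1: D_i=min(2*3^1,130)=6, bounds=[3,6]
  i=2: D_i=min(2*3^2,130)=18, bounds=[9,18]
  i=3: D_i=min(2*3^3,130)=54, bounds=[27,54]
  i=4: D_i=min(2*3^4,130)=130, bounds=[65,130]
  i=5: D_i=min(2*3^5,130)=130, bounds=[65,130]
  i=6: D_i=min(2*3^6,130)=130, bounds=[65,130]
  i=7: D_i=min(2*3^7,130)=130, bounds=[65,130]
  i=8: D_i=min(2*3^8,130)=130, bounds=[65,130]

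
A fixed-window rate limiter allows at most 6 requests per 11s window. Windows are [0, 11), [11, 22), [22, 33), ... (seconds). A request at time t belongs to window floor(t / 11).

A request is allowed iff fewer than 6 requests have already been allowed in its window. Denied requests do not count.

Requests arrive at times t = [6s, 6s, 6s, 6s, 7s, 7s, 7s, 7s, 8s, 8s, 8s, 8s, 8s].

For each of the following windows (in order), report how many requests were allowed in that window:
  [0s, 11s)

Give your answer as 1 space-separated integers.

Answer: 6

Derivation:
Processing requests:
  req#1 t=6s (window 0): ALLOW
  req#2 t=6s (window 0): ALLOW
  req#3 t=6s (window 0): ALLOW
  req#4 t=6s (window 0): ALLOW
  req#5 t=7s (window 0): ALLOW
  req#6 t=7s (window 0): ALLOW
  req#7 t=7s (window 0): DENY
  req#8 t=7s (window 0): DENY
  req#9 t=8s (window 0): DENY
  req#10 t=8s (window 0): DENY
  req#11 t=8s (window 0): DENY
  req#12 t=8s (window 0): DENY
  req#13 t=8s (window 0): DENY

Allowed counts by window: 6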